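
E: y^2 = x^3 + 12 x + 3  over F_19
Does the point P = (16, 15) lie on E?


Check whether y^2 = x^3 + 12 x + 3 (mod 19) for (x, y) = (16, 15).
LHS: y^2 = 15^2 mod 19 = 16
RHS: x^3 + 12 x + 3 = 16^3 + 12*16 + 3 mod 19 = 16
LHS = RHS

Yes, on the curve


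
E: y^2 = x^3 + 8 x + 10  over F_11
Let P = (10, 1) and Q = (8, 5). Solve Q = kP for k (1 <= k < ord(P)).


Enumerate multiples of P until we hit Q = (8, 5):
  1P = (10, 1)
  2P = (2, 10)
  3P = (8, 5)
Match found at i = 3.

k = 3


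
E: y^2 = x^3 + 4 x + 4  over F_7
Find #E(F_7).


For each x in F_7, count y with y^2 = x^3 + 4 x + 4 mod 7:
  x = 0: RHS = 4, y in [2, 5]  -> 2 point(s)
  x = 1: RHS = 2, y in [3, 4]  -> 2 point(s)
  x = 3: RHS = 1, y in [1, 6]  -> 2 point(s)
  x = 4: RHS = 0, y in [0]  -> 1 point(s)
  x = 5: RHS = 2, y in [3, 4]  -> 2 point(s)
Affine points: 9. Add the point at infinity: total = 10.

#E(F_7) = 10


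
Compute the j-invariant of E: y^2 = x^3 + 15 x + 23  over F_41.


Delta = -16(4 a^3 + 27 b^2) mod 41 = 35
-1728 * (4 a)^3 = -1728 * (4*15)^3 mod 41 = 10
j = 10 * 35^(-1) mod 41 = 12

j = 12 (mod 41)


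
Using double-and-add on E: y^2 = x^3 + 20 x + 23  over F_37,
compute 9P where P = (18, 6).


k = 9 = 1001_2 (binary, LSB first: 1001)
Double-and-add from P = (18, 6):
  bit 0 = 1: acc = O + (18, 6) = (18, 6)
  bit 1 = 0: acc unchanged = (18, 6)
  bit 2 = 0: acc unchanged = (18, 6)
  bit 3 = 1: acc = (18, 6) + (22, 14) = (1, 28)

9P = (1, 28)


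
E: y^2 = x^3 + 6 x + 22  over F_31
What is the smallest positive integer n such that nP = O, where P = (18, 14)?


Compute successive multiples of P until we hit O:
  1P = (18, 14)
  2P = (3, 25)
  3P = (29, 23)
  4P = (19, 19)
  5P = (19, 12)
  6P = (29, 8)
  7P = (3, 6)
  8P = (18, 17)
  ... (continuing to 9P)
  9P = O

ord(P) = 9


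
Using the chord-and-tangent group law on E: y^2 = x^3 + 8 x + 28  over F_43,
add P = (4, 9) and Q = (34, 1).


P != Q, so use the chord formula.
s = (y2 - y1) / (x2 - x1) = (35) / (30) mod 43 = 37
x3 = s^2 - x1 - x2 mod 43 = 37^2 - 4 - 34 = 41
y3 = s (x1 - x3) - y1 mod 43 = 37 * (4 - 41) - 9 = 41

P + Q = (41, 41)


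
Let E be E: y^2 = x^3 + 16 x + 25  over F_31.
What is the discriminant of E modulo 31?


4 a^3 + 27 b^2 = 4*16^3 + 27*25^2 = 16384 + 16875 = 33259
Delta = -16 * (33259) = -532144
Delta mod 31 = 2

Delta = 2 (mod 31)


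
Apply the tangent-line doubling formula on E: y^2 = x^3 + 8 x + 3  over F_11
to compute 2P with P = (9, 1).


Doubling: s = (3 x1^2 + a) / (2 y1)
s = (3*9^2 + 8) / (2*1) mod 11 = 10
x3 = s^2 - 2 x1 mod 11 = 10^2 - 2*9 = 5
y3 = s (x1 - x3) - y1 mod 11 = 10 * (9 - 5) - 1 = 6

2P = (5, 6)


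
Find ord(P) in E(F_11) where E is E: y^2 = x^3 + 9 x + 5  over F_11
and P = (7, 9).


Compute successive multiples of P until we hit O:
  1P = (7, 9)
  2P = (0, 4)
  3P = (9, 10)
  4P = (9, 1)
  5P = (0, 7)
  6P = (7, 2)
  7P = O

ord(P) = 7


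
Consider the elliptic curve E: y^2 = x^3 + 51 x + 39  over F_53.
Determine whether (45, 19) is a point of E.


Check whether y^2 = x^3 + 51 x + 39 (mod 53) for (x, y) = (45, 19).
LHS: y^2 = 19^2 mod 53 = 43
RHS: x^3 + 51 x + 39 = 45^3 + 51*45 + 39 mod 53 = 20
LHS != RHS

No, not on the curve


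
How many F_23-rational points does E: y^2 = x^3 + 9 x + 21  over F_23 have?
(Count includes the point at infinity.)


For each x in F_23, count y with y^2 = x^3 + 9 x + 21 mod 23:
  x = 1: RHS = 8, y in [10, 13]  -> 2 point(s)
  x = 2: RHS = 1, y in [1, 22]  -> 2 point(s)
  x = 3: RHS = 6, y in [11, 12]  -> 2 point(s)
  x = 4: RHS = 6, y in [11, 12]  -> 2 point(s)
  x = 7: RHS = 13, y in [6, 17]  -> 2 point(s)
  x = 9: RHS = 3, y in [7, 16]  -> 2 point(s)
  x = 11: RHS = 2, y in [5, 18]  -> 2 point(s)
  x = 13: RHS = 12, y in [9, 14]  -> 2 point(s)
  x = 14: RHS = 16, y in [4, 19]  -> 2 point(s)
  x = 15: RHS = 12, y in [9, 14]  -> 2 point(s)
  x = 16: RHS = 6, y in [11, 12]  -> 2 point(s)
  x = 17: RHS = 4, y in [2, 21]  -> 2 point(s)
  x = 18: RHS = 12, y in [9, 14]  -> 2 point(s)
  x = 19: RHS = 13, y in [6, 17]  -> 2 point(s)
  x = 20: RHS = 13, y in [6, 17]  -> 2 point(s)
  x = 21: RHS = 18, y in [8, 15]  -> 2 point(s)
Affine points: 32. Add the point at infinity: total = 33.

#E(F_23) = 33


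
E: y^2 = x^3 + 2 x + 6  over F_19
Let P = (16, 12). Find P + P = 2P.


Doubling: s = (3 x1^2 + a) / (2 y1)
s = (3*16^2 + 2) / (2*12) mod 19 = 2
x3 = s^2 - 2 x1 mod 19 = 2^2 - 2*16 = 10
y3 = s (x1 - x3) - y1 mod 19 = 2 * (16 - 10) - 12 = 0

2P = (10, 0)


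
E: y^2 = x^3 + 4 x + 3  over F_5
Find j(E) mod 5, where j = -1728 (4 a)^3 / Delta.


Delta = -16(4 a^3 + 27 b^2) mod 5 = 1
-1728 * (4 a)^3 = -1728 * (4*4)^3 mod 5 = 2
j = 2 * 1^(-1) mod 5 = 2

j = 2 (mod 5)


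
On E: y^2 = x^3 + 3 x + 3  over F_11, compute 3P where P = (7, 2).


k = 3 = 11_2 (binary, LSB first: 11)
Double-and-add from P = (7, 2):
  bit 0 = 1: acc = O + (7, 2) = (7, 2)
  bit 1 = 1: acc = (7, 2) + (9, 0) = (7, 9)

3P = (7, 9)


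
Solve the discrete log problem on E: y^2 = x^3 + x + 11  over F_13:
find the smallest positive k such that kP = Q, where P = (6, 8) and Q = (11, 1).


Enumerate multiples of P until we hit Q = (11, 1):
  1P = (6, 8)
  2P = (11, 1)
Match found at i = 2.

k = 2


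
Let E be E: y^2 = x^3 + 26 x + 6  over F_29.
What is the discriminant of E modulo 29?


4 a^3 + 27 b^2 = 4*26^3 + 27*6^2 = 70304 + 972 = 71276
Delta = -16 * (71276) = -1140416
Delta mod 29 = 9

Delta = 9 (mod 29)


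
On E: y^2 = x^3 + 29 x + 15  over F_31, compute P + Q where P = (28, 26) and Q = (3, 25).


P != Q, so use the chord formula.
s = (y2 - y1) / (x2 - x1) = (30) / (6) mod 31 = 5
x3 = s^2 - x1 - x2 mod 31 = 5^2 - 28 - 3 = 25
y3 = s (x1 - x3) - y1 mod 31 = 5 * (28 - 25) - 26 = 20

P + Q = (25, 20)


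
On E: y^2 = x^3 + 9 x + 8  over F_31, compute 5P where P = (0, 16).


k = 5 = 101_2 (binary, LSB first: 101)
Double-and-add from P = (0, 16):
  bit 0 = 1: acc = O + (0, 16) = (0, 16)
  bit 1 = 0: acc unchanged = (0, 16)
  bit 2 = 1: acc = (0, 16) + (13, 11) = (22, 2)

5P = (22, 2)


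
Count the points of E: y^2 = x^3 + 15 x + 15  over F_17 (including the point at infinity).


For each x in F_17, count y with y^2 = x^3 + 15 x + 15 mod 17:
  x = 0: RHS = 15, y in [7, 10]  -> 2 point(s)
  x = 2: RHS = 2, y in [6, 11]  -> 2 point(s)
  x = 3: RHS = 2, y in [6, 11]  -> 2 point(s)
  x = 6: RHS = 15, y in [7, 10]  -> 2 point(s)
  x = 7: RHS = 4, y in [2, 15]  -> 2 point(s)
  x = 8: RHS = 1, y in [1, 16]  -> 2 point(s)
  x = 10: RHS = 9, y in [3, 14]  -> 2 point(s)
  x = 11: RHS = 15, y in [7, 10]  -> 2 point(s)
  x = 12: RHS = 2, y in [6, 11]  -> 2 point(s)
  x = 16: RHS = 16, y in [4, 13]  -> 2 point(s)
Affine points: 20. Add the point at infinity: total = 21.

#E(F_17) = 21


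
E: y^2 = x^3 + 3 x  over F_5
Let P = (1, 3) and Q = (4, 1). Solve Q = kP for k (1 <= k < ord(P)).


Enumerate multiples of P until we hit Q = (4, 1):
  1P = (1, 3)
  2P = (4, 4)
  3P = (4, 1)
Match found at i = 3.

k = 3


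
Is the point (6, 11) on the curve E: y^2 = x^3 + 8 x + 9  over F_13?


Check whether y^2 = x^3 + 8 x + 9 (mod 13) for (x, y) = (6, 11).
LHS: y^2 = 11^2 mod 13 = 4
RHS: x^3 + 8 x + 9 = 6^3 + 8*6 + 9 mod 13 = 0
LHS != RHS

No, not on the curve


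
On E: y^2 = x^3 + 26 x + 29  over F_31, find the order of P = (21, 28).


Compute successive multiples of P until we hit O:
  1P = (21, 28)
  2P = (3, 17)
  3P = (9, 0)
  4P = (3, 14)
  5P = (21, 3)
  6P = O

ord(P) = 6


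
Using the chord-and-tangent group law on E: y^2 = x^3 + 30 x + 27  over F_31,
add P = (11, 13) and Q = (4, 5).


P != Q, so use the chord formula.
s = (y2 - y1) / (x2 - x1) = (23) / (24) mod 31 = 10
x3 = s^2 - x1 - x2 mod 31 = 10^2 - 11 - 4 = 23
y3 = s (x1 - x3) - y1 mod 31 = 10 * (11 - 23) - 13 = 22

P + Q = (23, 22)


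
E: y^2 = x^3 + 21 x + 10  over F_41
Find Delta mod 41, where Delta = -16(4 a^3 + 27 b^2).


4 a^3 + 27 b^2 = 4*21^3 + 27*10^2 = 37044 + 2700 = 39744
Delta = -16 * (39744) = -635904
Delta mod 41 = 6

Delta = 6 (mod 41)


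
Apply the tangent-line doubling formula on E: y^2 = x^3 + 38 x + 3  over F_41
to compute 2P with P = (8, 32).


Doubling: s = (3 x1^2 + a) / (2 y1)
s = (3*8^2 + 38) / (2*32) mod 41 = 10
x3 = s^2 - 2 x1 mod 41 = 10^2 - 2*8 = 2
y3 = s (x1 - x3) - y1 mod 41 = 10 * (8 - 2) - 32 = 28

2P = (2, 28)


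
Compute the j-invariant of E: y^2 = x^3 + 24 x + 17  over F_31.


Delta = -16(4 a^3 + 27 b^2) mod 31 = 24
-1728 * (4 a)^3 = -1728 * (4*24)^3 mod 31 = 30
j = 30 * 24^(-1) mod 31 = 9

j = 9 (mod 31)


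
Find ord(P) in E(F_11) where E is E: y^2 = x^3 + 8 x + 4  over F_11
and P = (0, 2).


Compute successive multiples of P until we hit O:
  1P = (0, 2)
  2P = (4, 1)
  3P = (5, 2)
  4P = (6, 9)
  5P = (3, 0)
  6P = (6, 2)
  7P = (5, 9)
  8P = (4, 10)
  ... (continuing to 10P)
  10P = O

ord(P) = 10


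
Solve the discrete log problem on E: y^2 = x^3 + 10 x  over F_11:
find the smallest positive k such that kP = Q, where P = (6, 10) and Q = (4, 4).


Enumerate multiples of P until we hit Q = (4, 4):
  1P = (6, 10)
  2P = (4, 4)
Match found at i = 2.

k = 2


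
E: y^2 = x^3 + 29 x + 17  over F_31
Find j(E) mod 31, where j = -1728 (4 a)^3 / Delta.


Delta = -16(4 a^3 + 27 b^2) mod 31 = 5
-1728 * (4 a)^3 = -1728 * (4*29)^3 mod 31 = 27
j = 27 * 5^(-1) mod 31 = 24

j = 24 (mod 31)


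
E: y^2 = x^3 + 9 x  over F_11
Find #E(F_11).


For each x in F_11, count y with y^2 = x^3 + 9 x + 0 mod 11:
  x = 0: RHS = 0, y in [0]  -> 1 point(s)
  x = 2: RHS = 4, y in [2, 9]  -> 2 point(s)
  x = 4: RHS = 1, y in [1, 10]  -> 2 point(s)
  x = 5: RHS = 5, y in [4, 7]  -> 2 point(s)
  x = 8: RHS = 1, y in [1, 10]  -> 2 point(s)
  x = 10: RHS = 1, y in [1, 10]  -> 2 point(s)
Affine points: 11. Add the point at infinity: total = 12.

#E(F_11) = 12


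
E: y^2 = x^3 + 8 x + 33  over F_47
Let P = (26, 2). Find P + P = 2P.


Doubling: s = (3 x1^2 + a) / (2 y1)
s = (3*26^2 + 8) / (2*2) mod 47 = 39
x3 = s^2 - 2 x1 mod 47 = 39^2 - 2*26 = 12
y3 = s (x1 - x3) - y1 mod 47 = 39 * (26 - 12) - 2 = 27

2P = (12, 27)


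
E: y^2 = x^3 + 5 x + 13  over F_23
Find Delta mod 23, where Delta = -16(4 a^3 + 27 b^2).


4 a^3 + 27 b^2 = 4*5^3 + 27*13^2 = 500 + 4563 = 5063
Delta = -16 * (5063) = -81008
Delta mod 23 = 21

Delta = 21 (mod 23)


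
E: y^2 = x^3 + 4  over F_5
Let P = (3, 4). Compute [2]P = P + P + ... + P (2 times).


k = 2 = 10_2 (binary, LSB first: 01)
Double-and-add from P = (3, 4):
  bit 0 = 0: acc unchanged = O
  bit 1 = 1: acc = O + (0, 3) = (0, 3)

2P = (0, 3)


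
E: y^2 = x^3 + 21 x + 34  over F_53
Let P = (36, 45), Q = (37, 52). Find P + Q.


P != Q, so use the chord formula.
s = (y2 - y1) / (x2 - x1) = (7) / (1) mod 53 = 7
x3 = s^2 - x1 - x2 mod 53 = 7^2 - 36 - 37 = 29
y3 = s (x1 - x3) - y1 mod 53 = 7 * (36 - 29) - 45 = 4

P + Q = (29, 4)


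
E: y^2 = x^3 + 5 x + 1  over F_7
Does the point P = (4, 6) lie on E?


Check whether y^2 = x^3 + 5 x + 1 (mod 7) for (x, y) = (4, 6).
LHS: y^2 = 6^2 mod 7 = 1
RHS: x^3 + 5 x + 1 = 4^3 + 5*4 + 1 mod 7 = 1
LHS = RHS

Yes, on the curve


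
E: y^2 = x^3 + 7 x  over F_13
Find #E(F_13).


For each x in F_13, count y with y^2 = x^3 + 7 x + 0 mod 13:
  x = 0: RHS = 0, y in [0]  -> 1 point(s)
  x = 2: RHS = 9, y in [3, 10]  -> 2 point(s)
  x = 3: RHS = 9, y in [3, 10]  -> 2 point(s)
  x = 4: RHS = 1, y in [1, 12]  -> 2 point(s)
  x = 5: RHS = 4, y in [2, 11]  -> 2 point(s)
  x = 8: RHS = 9, y in [3, 10]  -> 2 point(s)
  x = 9: RHS = 12, y in [5, 8]  -> 2 point(s)
  x = 10: RHS = 4, y in [2, 11]  -> 2 point(s)
  x = 11: RHS = 4, y in [2, 11]  -> 2 point(s)
Affine points: 17. Add the point at infinity: total = 18.

#E(F_13) = 18


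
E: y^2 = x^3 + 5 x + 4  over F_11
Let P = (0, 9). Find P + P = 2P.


Doubling: s = (3 x1^2 + a) / (2 y1)
s = (3*0^2 + 5) / (2*9) mod 11 = 7
x3 = s^2 - 2 x1 mod 11 = 7^2 - 2*0 = 5
y3 = s (x1 - x3) - y1 mod 11 = 7 * (0 - 5) - 9 = 0

2P = (5, 0)


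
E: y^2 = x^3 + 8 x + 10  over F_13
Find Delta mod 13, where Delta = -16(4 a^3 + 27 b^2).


4 a^3 + 27 b^2 = 4*8^3 + 27*10^2 = 2048 + 2700 = 4748
Delta = -16 * (4748) = -75968
Delta mod 13 = 4

Delta = 4 (mod 13)


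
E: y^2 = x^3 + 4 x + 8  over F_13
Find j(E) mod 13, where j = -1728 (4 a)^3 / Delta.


Delta = -16(4 a^3 + 27 b^2) mod 13 = 2
-1728 * (4 a)^3 = -1728 * (4*4)^3 mod 13 = 1
j = 1 * 2^(-1) mod 13 = 7

j = 7 (mod 13)


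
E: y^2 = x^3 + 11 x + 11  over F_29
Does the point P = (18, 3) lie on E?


Check whether y^2 = x^3 + 11 x + 11 (mod 29) for (x, y) = (18, 3).
LHS: y^2 = 3^2 mod 29 = 9
RHS: x^3 + 11 x + 11 = 18^3 + 11*18 + 11 mod 29 = 9
LHS = RHS

Yes, on the curve


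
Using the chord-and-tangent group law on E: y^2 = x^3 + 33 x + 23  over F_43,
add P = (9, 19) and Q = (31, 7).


P != Q, so use the chord formula.
s = (y2 - y1) / (x2 - x1) = (31) / (22) mod 43 = 19
x3 = s^2 - x1 - x2 mod 43 = 19^2 - 9 - 31 = 20
y3 = s (x1 - x3) - y1 mod 43 = 19 * (9 - 20) - 19 = 30

P + Q = (20, 30)


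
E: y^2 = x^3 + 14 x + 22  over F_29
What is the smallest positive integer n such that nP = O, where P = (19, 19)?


Compute successive multiples of P until we hit O:
  1P = (19, 19)
  2P = (11, 12)
  3P = (12, 27)
  4P = (7, 17)
  5P = (28, 23)
  6P = (18, 4)
  7P = (14, 27)
  8P = (9, 23)
  ... (continuing to 30P)
  30P = O

ord(P) = 30


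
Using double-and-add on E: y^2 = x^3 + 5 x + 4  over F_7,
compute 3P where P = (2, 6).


k = 3 = 11_2 (binary, LSB first: 11)
Double-and-add from P = (2, 6):
  bit 0 = 1: acc = O + (2, 6) = (2, 6)
  bit 1 = 1: acc = (2, 6) + (0, 5) = (0, 2)

3P = (0, 2)


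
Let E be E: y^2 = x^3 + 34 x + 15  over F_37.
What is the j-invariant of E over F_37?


Delta = -16(4 a^3 + 27 b^2) mod 37 = 25
-1728 * (4 a)^3 = -1728 * (4*34)^3 mod 37 = 10
j = 10 * 25^(-1) mod 37 = 30

j = 30 (mod 37)


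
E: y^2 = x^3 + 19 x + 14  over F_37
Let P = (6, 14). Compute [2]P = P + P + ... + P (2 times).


k = 2 = 10_2 (binary, LSB first: 01)
Double-and-add from P = (6, 14):
  bit 0 = 0: acc unchanged = O
  bit 1 = 1: acc = O + (14, 29) = (14, 29)

2P = (14, 29)


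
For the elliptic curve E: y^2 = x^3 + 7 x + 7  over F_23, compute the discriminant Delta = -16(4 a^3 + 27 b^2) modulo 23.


4 a^3 + 27 b^2 = 4*7^3 + 27*7^2 = 1372 + 1323 = 2695
Delta = -16 * (2695) = -43120
Delta mod 23 = 5

Delta = 5 (mod 23)


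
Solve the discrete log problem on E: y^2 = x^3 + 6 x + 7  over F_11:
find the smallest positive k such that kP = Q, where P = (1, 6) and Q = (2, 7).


Enumerate multiples of P until we hit Q = (2, 7):
  1P = (1, 6)
  2P = (2, 7)
Match found at i = 2.

k = 2


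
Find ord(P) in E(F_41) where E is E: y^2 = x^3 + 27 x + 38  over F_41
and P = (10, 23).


Compute successive multiples of P until we hit O:
  1P = (10, 23)
  2P = (3, 33)
  3P = (20, 3)
  4P = (15, 28)
  5P = (17, 11)
  6P = (32, 3)
  7P = (31, 11)
  8P = (2, 31)
  ... (continuing to 45P)
  45P = O

ord(P) = 45


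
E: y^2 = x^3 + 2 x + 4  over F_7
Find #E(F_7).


For each x in F_7, count y with y^2 = x^3 + 2 x + 4 mod 7:
  x = 0: RHS = 4, y in [2, 5]  -> 2 point(s)
  x = 1: RHS = 0, y in [0]  -> 1 point(s)
  x = 2: RHS = 2, y in [3, 4]  -> 2 point(s)
  x = 3: RHS = 2, y in [3, 4]  -> 2 point(s)
  x = 6: RHS = 1, y in [1, 6]  -> 2 point(s)
Affine points: 9. Add the point at infinity: total = 10.

#E(F_7) = 10


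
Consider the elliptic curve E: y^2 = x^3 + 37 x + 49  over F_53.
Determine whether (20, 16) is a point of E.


Check whether y^2 = x^3 + 37 x + 49 (mod 53) for (x, y) = (20, 16).
LHS: y^2 = 16^2 mod 53 = 44
RHS: x^3 + 37 x + 49 = 20^3 + 37*20 + 49 mod 53 = 44
LHS = RHS

Yes, on the curve


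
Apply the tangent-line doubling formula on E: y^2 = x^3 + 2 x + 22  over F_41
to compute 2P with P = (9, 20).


Doubling: s = (3 x1^2 + a) / (2 y1)
s = (3*9^2 + 2) / (2*20) mod 41 = 1
x3 = s^2 - 2 x1 mod 41 = 1^2 - 2*9 = 24
y3 = s (x1 - x3) - y1 mod 41 = 1 * (9 - 24) - 20 = 6

2P = (24, 6)


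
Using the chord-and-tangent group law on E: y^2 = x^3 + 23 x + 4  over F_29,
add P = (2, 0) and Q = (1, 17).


P != Q, so use the chord formula.
s = (y2 - y1) / (x2 - x1) = (17) / (28) mod 29 = 12
x3 = s^2 - x1 - x2 mod 29 = 12^2 - 2 - 1 = 25
y3 = s (x1 - x3) - y1 mod 29 = 12 * (2 - 25) - 0 = 14

P + Q = (25, 14)


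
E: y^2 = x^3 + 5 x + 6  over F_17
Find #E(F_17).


For each x in F_17, count y with y^2 = x^3 + 5 x + 6 mod 17:
  x = 9: RHS = 15, y in [7, 10]  -> 2 point(s)
  x = 10: RHS = 2, y in [6, 11]  -> 2 point(s)
  x = 11: RHS = 15, y in [7, 10]  -> 2 point(s)
  x = 12: RHS = 9, y in [3, 14]  -> 2 point(s)
  x = 14: RHS = 15, y in [7, 10]  -> 2 point(s)
  x = 16: RHS = 0, y in [0]  -> 1 point(s)
Affine points: 11. Add the point at infinity: total = 12.

#E(F_17) = 12


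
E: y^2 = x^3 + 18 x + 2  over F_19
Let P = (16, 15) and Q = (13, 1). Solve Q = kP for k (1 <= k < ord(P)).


Enumerate multiples of P until we hit Q = (13, 1):
  1P = (16, 15)
  2P = (13, 18)
  3P = (10, 17)
  4P = (10, 2)
  5P = (13, 1)
Match found at i = 5.

k = 5


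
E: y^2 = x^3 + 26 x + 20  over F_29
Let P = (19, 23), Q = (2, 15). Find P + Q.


P != Q, so use the chord formula.
s = (y2 - y1) / (x2 - x1) = (21) / (12) mod 29 = 9
x3 = s^2 - x1 - x2 mod 29 = 9^2 - 19 - 2 = 2
y3 = s (x1 - x3) - y1 mod 29 = 9 * (19 - 2) - 23 = 14

P + Q = (2, 14)


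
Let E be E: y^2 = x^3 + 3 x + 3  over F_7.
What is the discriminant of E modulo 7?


4 a^3 + 27 b^2 = 4*3^3 + 27*3^2 = 108 + 243 = 351
Delta = -16 * (351) = -5616
Delta mod 7 = 5

Delta = 5 (mod 7)


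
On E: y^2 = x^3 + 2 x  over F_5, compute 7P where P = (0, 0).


k = 7 = 111_2 (binary, LSB first: 111)
Double-and-add from P = (0, 0):
  bit 0 = 1: acc = O + (0, 0) = (0, 0)
  bit 1 = 1: acc = (0, 0) + O = (0, 0)
  bit 2 = 1: acc = (0, 0) + O = (0, 0)

7P = (0, 0)


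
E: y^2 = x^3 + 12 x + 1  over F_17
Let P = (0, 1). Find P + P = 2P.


Doubling: s = (3 x1^2 + a) / (2 y1)
s = (3*0^2 + 12) / (2*1) mod 17 = 6
x3 = s^2 - 2 x1 mod 17 = 6^2 - 2*0 = 2
y3 = s (x1 - x3) - y1 mod 17 = 6 * (0 - 2) - 1 = 4

2P = (2, 4)


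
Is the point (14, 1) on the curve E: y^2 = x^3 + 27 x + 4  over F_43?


Check whether y^2 = x^3 + 27 x + 4 (mod 43) for (x, y) = (14, 1).
LHS: y^2 = 1^2 mod 43 = 1
RHS: x^3 + 27 x + 4 = 14^3 + 27*14 + 4 mod 43 = 30
LHS != RHS

No, not on the curve


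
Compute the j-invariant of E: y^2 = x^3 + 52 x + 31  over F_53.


Delta = -16(4 a^3 + 27 b^2) mod 53 = 8
-1728 * (4 a)^3 = -1728 * (4*52)^3 mod 53 = 34
j = 34 * 8^(-1) mod 53 = 44

j = 44 (mod 53)


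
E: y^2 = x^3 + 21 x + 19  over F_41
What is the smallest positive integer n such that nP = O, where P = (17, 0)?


Compute successive multiples of P until we hit O:
  1P = (17, 0)
  2P = O

ord(P) = 2


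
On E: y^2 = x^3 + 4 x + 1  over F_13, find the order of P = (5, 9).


Compute successive multiples of P until we hit O:
  1P = (5, 9)
  2P = (2, 2)
  3P = (10, 1)
  4P = (12, 10)
  5P = (0, 1)
  6P = (9, 8)
  7P = (8, 8)
  8P = (3, 12)
  ... (continuing to 19P)
  19P = O

ord(P) = 19


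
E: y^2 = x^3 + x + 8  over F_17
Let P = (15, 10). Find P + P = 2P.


Doubling: s = (3 x1^2 + a) / (2 y1)
s = (3*15^2 + 1) / (2*10) mod 17 = 10
x3 = s^2 - 2 x1 mod 17 = 10^2 - 2*15 = 2
y3 = s (x1 - x3) - y1 mod 17 = 10 * (15 - 2) - 10 = 1

2P = (2, 1)


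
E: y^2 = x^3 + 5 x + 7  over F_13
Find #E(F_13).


For each x in F_13, count y with y^2 = x^3 + 5 x + 7 mod 13:
  x = 1: RHS = 0, y in [0]  -> 1 point(s)
  x = 2: RHS = 12, y in [5, 8]  -> 2 point(s)
  x = 3: RHS = 10, y in [6, 7]  -> 2 point(s)
  x = 4: RHS = 0, y in [0]  -> 1 point(s)
  x = 5: RHS = 1, y in [1, 12]  -> 2 point(s)
  x = 8: RHS = 0, y in [0]  -> 1 point(s)
  x = 9: RHS = 1, y in [1, 12]  -> 2 point(s)
  x = 10: RHS = 4, y in [2, 11]  -> 2 point(s)
  x = 12: RHS = 1, y in [1, 12]  -> 2 point(s)
Affine points: 15. Add the point at infinity: total = 16.

#E(F_13) = 16


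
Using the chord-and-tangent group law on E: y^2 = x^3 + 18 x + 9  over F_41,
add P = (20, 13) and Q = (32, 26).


P != Q, so use the chord formula.
s = (y2 - y1) / (x2 - x1) = (13) / (12) mod 41 = 25
x3 = s^2 - x1 - x2 mod 41 = 25^2 - 20 - 32 = 40
y3 = s (x1 - x3) - y1 mod 41 = 25 * (20 - 40) - 13 = 20

P + Q = (40, 20)


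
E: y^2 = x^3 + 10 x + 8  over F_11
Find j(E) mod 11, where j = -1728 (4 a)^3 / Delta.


Delta = -16(4 a^3 + 27 b^2) mod 11 = 4
-1728 * (4 a)^3 = -1728 * (4*10)^3 mod 11 = 9
j = 9 * 4^(-1) mod 11 = 5

j = 5 (mod 11)


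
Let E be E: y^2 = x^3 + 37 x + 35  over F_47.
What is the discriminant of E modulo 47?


4 a^3 + 27 b^2 = 4*37^3 + 27*35^2 = 202612 + 33075 = 235687
Delta = -16 * (235687) = -3770992
Delta mod 47 = 6

Delta = 6 (mod 47)


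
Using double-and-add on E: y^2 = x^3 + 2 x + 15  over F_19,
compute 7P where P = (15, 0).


k = 7 = 111_2 (binary, LSB first: 111)
Double-and-add from P = (15, 0):
  bit 0 = 1: acc = O + (15, 0) = (15, 0)
  bit 1 = 1: acc = (15, 0) + O = (15, 0)
  bit 2 = 1: acc = (15, 0) + O = (15, 0)

7P = (15, 0)


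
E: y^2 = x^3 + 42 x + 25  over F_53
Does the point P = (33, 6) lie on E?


Check whether y^2 = x^3 + 42 x + 25 (mod 53) for (x, y) = (33, 6).
LHS: y^2 = 6^2 mod 53 = 36
RHS: x^3 + 42 x + 25 = 33^3 + 42*33 + 25 mod 53 = 36
LHS = RHS

Yes, on the curve


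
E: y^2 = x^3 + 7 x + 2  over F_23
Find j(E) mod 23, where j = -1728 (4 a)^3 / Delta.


Delta = -16(4 a^3 + 27 b^2) mod 23 = 10
-1728 * (4 a)^3 = -1728 * (4*7)^3 mod 23 = 16
j = 16 * 10^(-1) mod 23 = 20

j = 20 (mod 23)


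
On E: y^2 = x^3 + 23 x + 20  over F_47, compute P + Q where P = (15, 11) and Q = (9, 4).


P != Q, so use the chord formula.
s = (y2 - y1) / (x2 - x1) = (40) / (41) mod 47 = 9
x3 = s^2 - x1 - x2 mod 47 = 9^2 - 15 - 9 = 10
y3 = s (x1 - x3) - y1 mod 47 = 9 * (15 - 10) - 11 = 34

P + Q = (10, 34)


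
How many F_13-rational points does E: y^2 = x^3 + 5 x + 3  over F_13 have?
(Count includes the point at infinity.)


For each x in F_13, count y with y^2 = x^3 + 5 x + 3 mod 13:
  x = 0: RHS = 3, y in [4, 9]  -> 2 point(s)
  x = 1: RHS = 9, y in [3, 10]  -> 2 point(s)
  x = 4: RHS = 9, y in [3, 10]  -> 2 point(s)
  x = 5: RHS = 10, y in [6, 7]  -> 2 point(s)
  x = 7: RHS = 4, y in [2, 11]  -> 2 point(s)
  x = 8: RHS = 9, y in [3, 10]  -> 2 point(s)
  x = 9: RHS = 10, y in [6, 7]  -> 2 point(s)
  x = 10: RHS = 0, y in [0]  -> 1 point(s)
  x = 12: RHS = 10, y in [6, 7]  -> 2 point(s)
Affine points: 17. Add the point at infinity: total = 18.

#E(F_13) = 18


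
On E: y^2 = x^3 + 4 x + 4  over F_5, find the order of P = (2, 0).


Compute successive multiples of P until we hit O:
  1P = (2, 0)
  2P = O

ord(P) = 2


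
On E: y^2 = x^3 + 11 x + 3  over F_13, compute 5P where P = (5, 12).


k = 5 = 101_2 (binary, LSB first: 101)
Double-and-add from P = (5, 12):
  bit 0 = 1: acc = O + (5, 12) = (5, 12)
  bit 1 = 0: acc unchanged = (5, 12)
  bit 2 = 1: acc = (5, 12) + (0, 4) = (9, 5)

5P = (9, 5)


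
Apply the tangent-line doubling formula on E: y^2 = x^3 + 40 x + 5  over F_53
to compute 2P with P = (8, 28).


Doubling: s = (3 x1^2 + a) / (2 y1)
s = (3*8^2 + 40) / (2*28) mod 53 = 42
x3 = s^2 - 2 x1 mod 53 = 42^2 - 2*8 = 52
y3 = s (x1 - x3) - y1 mod 53 = 42 * (8 - 52) - 28 = 32

2P = (52, 32)


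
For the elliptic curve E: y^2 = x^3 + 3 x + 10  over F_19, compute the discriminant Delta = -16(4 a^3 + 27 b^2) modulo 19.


4 a^3 + 27 b^2 = 4*3^3 + 27*10^2 = 108 + 2700 = 2808
Delta = -16 * (2808) = -44928
Delta mod 19 = 7

Delta = 7 (mod 19)


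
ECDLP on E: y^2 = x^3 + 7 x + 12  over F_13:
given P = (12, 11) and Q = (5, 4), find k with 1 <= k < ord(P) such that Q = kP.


Enumerate multiples of P until we hit Q = (5, 4):
  1P = (12, 11)
  2P = (5, 4)
Match found at i = 2.

k = 2


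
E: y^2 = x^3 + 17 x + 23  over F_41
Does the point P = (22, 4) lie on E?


Check whether y^2 = x^3 + 17 x + 23 (mod 41) for (x, y) = (22, 4).
LHS: y^2 = 4^2 mod 41 = 16
RHS: x^3 + 17 x + 23 = 22^3 + 17*22 + 23 mod 41 = 16
LHS = RHS

Yes, on the curve


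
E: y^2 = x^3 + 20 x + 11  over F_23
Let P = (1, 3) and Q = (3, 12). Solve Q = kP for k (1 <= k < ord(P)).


Enumerate multiples of P until we hit Q = (3, 12):
  1P = (1, 3)
  2P = (21, 20)
  3P = (5, 12)
  4P = (12, 1)
  5P = (3, 12)
Match found at i = 5.

k = 5


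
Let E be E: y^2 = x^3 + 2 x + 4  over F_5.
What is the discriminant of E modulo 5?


4 a^3 + 27 b^2 = 4*2^3 + 27*4^2 = 32 + 432 = 464
Delta = -16 * (464) = -7424
Delta mod 5 = 1

Delta = 1 (mod 5)


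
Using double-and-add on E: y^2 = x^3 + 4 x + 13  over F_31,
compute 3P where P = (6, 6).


k = 3 = 11_2 (binary, LSB first: 11)
Double-and-add from P = (6, 6):
  bit 0 = 1: acc = O + (6, 6) = (6, 6)
  bit 1 = 1: acc = (6, 6) + (20, 8) = (24, 18)

3P = (24, 18)


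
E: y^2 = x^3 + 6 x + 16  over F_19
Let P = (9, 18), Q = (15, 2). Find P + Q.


P != Q, so use the chord formula.
s = (y2 - y1) / (x2 - x1) = (3) / (6) mod 19 = 10
x3 = s^2 - x1 - x2 mod 19 = 10^2 - 9 - 15 = 0
y3 = s (x1 - x3) - y1 mod 19 = 10 * (9 - 0) - 18 = 15

P + Q = (0, 15)


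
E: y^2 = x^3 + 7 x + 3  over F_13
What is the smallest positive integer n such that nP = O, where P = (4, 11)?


Compute successive multiples of P until we hit O:
  1P = (4, 11)
  2P = (8, 5)
  3P = (0, 9)
  4P = (6, 1)
  5P = (2, 5)
  6P = (3, 5)
  7P = (3, 8)
  8P = (2, 8)
  ... (continuing to 13P)
  13P = O

ord(P) = 13


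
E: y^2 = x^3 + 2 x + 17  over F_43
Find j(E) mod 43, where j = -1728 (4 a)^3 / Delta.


Delta = -16(4 a^3 + 27 b^2) mod 43 = 28
-1728 * (4 a)^3 = -1728 * (4*2)^3 mod 43 = 32
j = 32 * 28^(-1) mod 43 = 38

j = 38 (mod 43)


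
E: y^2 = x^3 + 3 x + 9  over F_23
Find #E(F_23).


For each x in F_23, count y with y^2 = x^3 + 3 x + 9 mod 23:
  x = 0: RHS = 9, y in [3, 20]  -> 2 point(s)
  x = 1: RHS = 13, y in [6, 17]  -> 2 point(s)
  x = 2: RHS = 0, y in [0]  -> 1 point(s)
  x = 4: RHS = 16, y in [4, 19]  -> 2 point(s)
  x = 6: RHS = 13, y in [6, 17]  -> 2 point(s)
  x = 8: RHS = 16, y in [4, 19]  -> 2 point(s)
  x = 9: RHS = 6, y in [11, 12]  -> 2 point(s)
  x = 10: RHS = 4, y in [2, 21]  -> 2 point(s)
  x = 11: RHS = 16, y in [4, 19]  -> 2 point(s)
  x = 12: RHS = 2, y in [5, 18]  -> 2 point(s)
  x = 14: RHS = 12, y in [9, 14]  -> 2 point(s)
  x = 15: RHS = 2, y in [5, 18]  -> 2 point(s)
  x = 16: RHS = 13, y in [6, 17]  -> 2 point(s)
  x = 19: RHS = 2, y in [5, 18]  -> 2 point(s)
  x = 21: RHS = 18, y in [8, 15]  -> 2 point(s)
Affine points: 29. Add the point at infinity: total = 30.

#E(F_23) = 30


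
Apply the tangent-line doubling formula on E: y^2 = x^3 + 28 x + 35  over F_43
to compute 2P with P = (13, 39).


Doubling: s = (3 x1^2 + a) / (2 y1)
s = (3*13^2 + 28) / (2*39) mod 43 = 3
x3 = s^2 - 2 x1 mod 43 = 3^2 - 2*13 = 26
y3 = s (x1 - x3) - y1 mod 43 = 3 * (13 - 26) - 39 = 8

2P = (26, 8)


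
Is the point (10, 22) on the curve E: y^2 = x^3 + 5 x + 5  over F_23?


Check whether y^2 = x^3 + 5 x + 5 (mod 23) for (x, y) = (10, 22).
LHS: y^2 = 22^2 mod 23 = 1
RHS: x^3 + 5 x + 5 = 10^3 + 5*10 + 5 mod 23 = 20
LHS != RHS

No, not on the curve


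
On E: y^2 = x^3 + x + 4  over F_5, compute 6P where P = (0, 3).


k = 6 = 110_2 (binary, LSB first: 011)
Double-and-add from P = (0, 3):
  bit 0 = 0: acc unchanged = O
  bit 1 = 1: acc = O + (1, 1) = (1, 1)
  bit 2 = 1: acc = (1, 1) + (2, 2) = (3, 2)

6P = (3, 2)


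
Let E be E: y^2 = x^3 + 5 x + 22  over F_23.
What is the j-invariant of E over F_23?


Delta = -16(4 a^3 + 27 b^2) mod 23 = 9
-1728 * (4 a)^3 = -1728 * (4*5)^3 mod 23 = 12
j = 12 * 9^(-1) mod 23 = 9

j = 9 (mod 23)


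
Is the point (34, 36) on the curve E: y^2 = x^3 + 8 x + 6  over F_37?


Check whether y^2 = x^3 + 8 x + 6 (mod 37) for (x, y) = (34, 36).
LHS: y^2 = 36^2 mod 37 = 1
RHS: x^3 + 8 x + 6 = 34^3 + 8*34 + 6 mod 37 = 29
LHS != RHS

No, not on the curve


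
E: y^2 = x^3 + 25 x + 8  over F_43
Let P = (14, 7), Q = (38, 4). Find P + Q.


P != Q, so use the chord formula.
s = (y2 - y1) / (x2 - x1) = (40) / (24) mod 43 = 16
x3 = s^2 - x1 - x2 mod 43 = 16^2 - 14 - 38 = 32
y3 = s (x1 - x3) - y1 mod 43 = 16 * (14 - 32) - 7 = 6

P + Q = (32, 6)


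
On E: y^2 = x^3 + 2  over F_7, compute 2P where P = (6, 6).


Doubling: s = (3 x1^2 + a) / (2 y1)
s = (3*6^2 + 0) / (2*6) mod 7 = 2
x3 = s^2 - 2 x1 mod 7 = 2^2 - 2*6 = 6
y3 = s (x1 - x3) - y1 mod 7 = 2 * (6 - 6) - 6 = 1

2P = (6, 1)


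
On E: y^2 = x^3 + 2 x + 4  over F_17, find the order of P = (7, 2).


Compute successive multiples of P until we hit O:
  1P = (7, 2)
  2P = (4, 12)
  3P = (2, 4)
  4P = (0, 2)
  5P = (10, 15)
  6P = (15, 3)
  7P = (16, 16)
  8P = (13, 0)
  ... (continuing to 16P)
  16P = O

ord(P) = 16


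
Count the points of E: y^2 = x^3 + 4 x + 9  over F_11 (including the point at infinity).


For each x in F_11, count y with y^2 = x^3 + 4 x + 9 mod 11:
  x = 0: RHS = 9, y in [3, 8]  -> 2 point(s)
  x = 1: RHS = 3, y in [5, 6]  -> 2 point(s)
  x = 2: RHS = 3, y in [5, 6]  -> 2 point(s)
  x = 3: RHS = 4, y in [2, 9]  -> 2 point(s)
  x = 4: RHS = 1, y in [1, 10]  -> 2 point(s)
  x = 5: RHS = 0, y in [0]  -> 1 point(s)
  x = 8: RHS = 3, y in [5, 6]  -> 2 point(s)
  x = 9: RHS = 4, y in [2, 9]  -> 2 point(s)
  x = 10: RHS = 4, y in [2, 9]  -> 2 point(s)
Affine points: 17. Add the point at infinity: total = 18.

#E(F_11) = 18


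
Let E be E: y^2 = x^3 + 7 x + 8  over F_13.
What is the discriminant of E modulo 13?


4 a^3 + 27 b^2 = 4*7^3 + 27*8^2 = 1372 + 1728 = 3100
Delta = -16 * (3100) = -49600
Delta mod 13 = 8

Delta = 8 (mod 13)


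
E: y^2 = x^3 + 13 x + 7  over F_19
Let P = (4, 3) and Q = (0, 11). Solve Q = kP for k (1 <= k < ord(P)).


Enumerate multiples of P until we hit Q = (0, 11):
  1P = (4, 3)
  2P = (3, 4)
  3P = (13, 6)
  4P = (0, 11)
Match found at i = 4.

k = 4


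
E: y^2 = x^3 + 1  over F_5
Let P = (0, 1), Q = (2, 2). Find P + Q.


P != Q, so use the chord formula.
s = (y2 - y1) / (x2 - x1) = (1) / (2) mod 5 = 3
x3 = s^2 - x1 - x2 mod 5 = 3^2 - 0 - 2 = 2
y3 = s (x1 - x3) - y1 mod 5 = 3 * (0 - 2) - 1 = 3

P + Q = (2, 3)


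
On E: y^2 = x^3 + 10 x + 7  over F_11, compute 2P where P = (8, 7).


Doubling: s = (3 x1^2 + a) / (2 y1)
s = (3*8^2 + 10) / (2*7) mod 11 = 5
x3 = s^2 - 2 x1 mod 11 = 5^2 - 2*8 = 9
y3 = s (x1 - x3) - y1 mod 11 = 5 * (8 - 9) - 7 = 10

2P = (9, 10)


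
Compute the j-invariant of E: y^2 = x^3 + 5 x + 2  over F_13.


Delta = -16(4 a^3 + 27 b^2) mod 13 = 9
-1728 * (4 a)^3 = -1728 * (4*5)^3 mod 13 = 5
j = 5 * 9^(-1) mod 13 = 2

j = 2 (mod 13)


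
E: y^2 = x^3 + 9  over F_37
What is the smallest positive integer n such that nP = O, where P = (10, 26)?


Compute successive multiples of P until we hit O:
  1P = (10, 26)
  2P = (10, 11)
  3P = O

ord(P) = 3


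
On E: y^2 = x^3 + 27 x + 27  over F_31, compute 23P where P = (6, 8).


k = 23 = 10111_2 (binary, LSB first: 11101)
Double-and-add from P = (6, 8):
  bit 0 = 1: acc = O + (6, 8) = (6, 8)
  bit 1 = 1: acc = (6, 8) + (7, 1) = (5, 16)
  bit 2 = 1: acc = (5, 16) + (22, 27) = (13, 8)
  bit 3 = 0: acc unchanged = (13, 8)
  bit 4 = 1: acc = (13, 8) + (27, 14) = (7, 30)

23P = (7, 30)


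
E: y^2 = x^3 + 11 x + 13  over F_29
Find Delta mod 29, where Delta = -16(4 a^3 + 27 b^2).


4 a^3 + 27 b^2 = 4*11^3 + 27*13^2 = 5324 + 4563 = 9887
Delta = -16 * (9887) = -158192
Delta mod 29 = 3

Delta = 3 (mod 29)


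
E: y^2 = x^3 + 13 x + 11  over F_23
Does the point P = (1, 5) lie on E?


Check whether y^2 = x^3 + 13 x + 11 (mod 23) for (x, y) = (1, 5).
LHS: y^2 = 5^2 mod 23 = 2
RHS: x^3 + 13 x + 11 = 1^3 + 13*1 + 11 mod 23 = 2
LHS = RHS

Yes, on the curve


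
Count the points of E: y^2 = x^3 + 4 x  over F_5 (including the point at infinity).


For each x in F_5, count y with y^2 = x^3 + 4 x + 0 mod 5:
  x = 0: RHS = 0, y in [0]  -> 1 point(s)
  x = 1: RHS = 0, y in [0]  -> 1 point(s)
  x = 2: RHS = 1, y in [1, 4]  -> 2 point(s)
  x = 3: RHS = 4, y in [2, 3]  -> 2 point(s)
  x = 4: RHS = 0, y in [0]  -> 1 point(s)
Affine points: 7. Add the point at infinity: total = 8.

#E(F_5) = 8


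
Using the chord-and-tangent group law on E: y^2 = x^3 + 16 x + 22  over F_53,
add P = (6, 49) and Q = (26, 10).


P != Q, so use the chord formula.
s = (y2 - y1) / (x2 - x1) = (14) / (20) mod 53 = 6
x3 = s^2 - x1 - x2 mod 53 = 6^2 - 6 - 26 = 4
y3 = s (x1 - x3) - y1 mod 53 = 6 * (6 - 4) - 49 = 16

P + Q = (4, 16)


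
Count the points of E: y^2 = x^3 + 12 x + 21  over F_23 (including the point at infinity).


For each x in F_23, count y with y^2 = x^3 + 12 x + 21 mod 23:
  x = 4: RHS = 18, y in [8, 15]  -> 2 point(s)
  x = 8: RHS = 8, y in [10, 13]  -> 2 point(s)
  x = 11: RHS = 12, y in [9, 14]  -> 2 point(s)
  x = 14: RHS = 12, y in [9, 14]  -> 2 point(s)
  x = 16: RHS = 8, y in [10, 13]  -> 2 point(s)
  x = 17: RHS = 9, y in [3, 20]  -> 2 point(s)
  x = 19: RHS = 1, y in [1, 22]  -> 2 point(s)
  x = 20: RHS = 4, y in [2, 21]  -> 2 point(s)
  x = 21: RHS = 12, y in [9, 14]  -> 2 point(s)
  x = 22: RHS = 8, y in [10, 13]  -> 2 point(s)
Affine points: 20. Add the point at infinity: total = 21.

#E(F_23) = 21


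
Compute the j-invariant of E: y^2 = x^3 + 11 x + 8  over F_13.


Delta = -16(4 a^3 + 27 b^2) mod 13 = 8
-1728 * (4 a)^3 = -1728 * (4*11)^3 mod 13 = 8
j = 8 * 8^(-1) mod 13 = 1

j = 1 (mod 13)


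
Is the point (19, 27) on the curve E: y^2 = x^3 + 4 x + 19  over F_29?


Check whether y^2 = x^3 + 4 x + 19 (mod 29) for (x, y) = (19, 27).
LHS: y^2 = 27^2 mod 29 = 4
RHS: x^3 + 4 x + 19 = 19^3 + 4*19 + 19 mod 29 = 23
LHS != RHS

No, not on the curve


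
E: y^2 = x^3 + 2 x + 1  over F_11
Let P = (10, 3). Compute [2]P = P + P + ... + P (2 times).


k = 2 = 10_2 (binary, LSB first: 01)
Double-and-add from P = (10, 3):
  bit 0 = 0: acc unchanged = O
  bit 1 = 1: acc = O + (3, 1) = (3, 1)

2P = (3, 1)


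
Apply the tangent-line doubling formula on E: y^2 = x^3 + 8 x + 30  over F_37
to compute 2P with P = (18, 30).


Doubling: s = (3 x1^2 + a) / (2 y1)
s = (3*18^2 + 8) / (2*30) mod 37 = 4
x3 = s^2 - 2 x1 mod 37 = 4^2 - 2*18 = 17
y3 = s (x1 - x3) - y1 mod 37 = 4 * (18 - 17) - 30 = 11

2P = (17, 11)


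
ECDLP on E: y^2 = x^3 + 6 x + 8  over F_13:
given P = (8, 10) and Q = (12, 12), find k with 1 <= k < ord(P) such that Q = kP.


Enumerate multiples of P until we hit Q = (12, 12):
  1P = (8, 10)
  2P = (7, 9)
  3P = (12, 12)
Match found at i = 3.

k = 3


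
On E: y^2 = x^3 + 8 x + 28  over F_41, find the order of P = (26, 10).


Compute successive multiples of P until we hit O:
  1P = (26, 10)
  2P = (35, 25)
  3P = (1, 18)
  4P = (4, 1)
  5P = (6, 28)
  6P = (34, 30)
  7P = (18, 10)
  8P = (38, 31)
  ... (continuing to 31P)
  31P = O

ord(P) = 31


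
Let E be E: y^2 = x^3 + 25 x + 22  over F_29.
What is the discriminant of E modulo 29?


4 a^3 + 27 b^2 = 4*25^3 + 27*22^2 = 62500 + 13068 = 75568
Delta = -16 * (75568) = -1209088
Delta mod 29 = 9

Delta = 9 (mod 29)


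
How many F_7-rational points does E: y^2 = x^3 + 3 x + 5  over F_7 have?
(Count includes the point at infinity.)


For each x in F_7, count y with y^2 = x^3 + 3 x + 5 mod 7:
  x = 1: RHS = 2, y in [3, 4]  -> 2 point(s)
  x = 4: RHS = 4, y in [2, 5]  -> 2 point(s)
  x = 6: RHS = 1, y in [1, 6]  -> 2 point(s)
Affine points: 6. Add the point at infinity: total = 7.

#E(F_7) = 7


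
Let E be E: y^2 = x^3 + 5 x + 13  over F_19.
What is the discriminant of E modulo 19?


4 a^3 + 27 b^2 = 4*5^3 + 27*13^2 = 500 + 4563 = 5063
Delta = -16 * (5063) = -81008
Delta mod 19 = 8

Delta = 8 (mod 19)


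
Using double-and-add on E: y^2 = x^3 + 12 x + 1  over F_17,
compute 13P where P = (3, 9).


k = 13 = 1101_2 (binary, LSB first: 1011)
Double-and-add from P = (3, 9):
  bit 0 = 1: acc = O + (3, 9) = (3, 9)
  bit 1 = 0: acc unchanged = (3, 9)
  bit 2 = 1: acc = (3, 9) + (5, 13) = (13, 5)
  bit 3 = 1: acc = (13, 5) + (6, 0) = (11, 11)

13P = (11, 11)


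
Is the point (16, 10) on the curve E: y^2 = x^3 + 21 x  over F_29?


Check whether y^2 = x^3 + 21 x + 0 (mod 29) for (x, y) = (16, 10).
LHS: y^2 = 10^2 mod 29 = 13
RHS: x^3 + 21 x + 0 = 16^3 + 21*16 + 0 mod 29 = 24
LHS != RHS

No, not on the curve


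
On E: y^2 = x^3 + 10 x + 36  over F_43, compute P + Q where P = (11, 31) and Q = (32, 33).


P != Q, so use the chord formula.
s = (y2 - y1) / (x2 - x1) = (2) / (21) mod 43 = 39
x3 = s^2 - x1 - x2 mod 43 = 39^2 - 11 - 32 = 16
y3 = s (x1 - x3) - y1 mod 43 = 39 * (11 - 16) - 31 = 32

P + Q = (16, 32)


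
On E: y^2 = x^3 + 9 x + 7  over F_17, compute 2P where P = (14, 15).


Doubling: s = (3 x1^2 + a) / (2 y1)
s = (3*14^2 + 9) / (2*15) mod 17 = 8
x3 = s^2 - 2 x1 mod 17 = 8^2 - 2*14 = 2
y3 = s (x1 - x3) - y1 mod 17 = 8 * (14 - 2) - 15 = 13

2P = (2, 13)


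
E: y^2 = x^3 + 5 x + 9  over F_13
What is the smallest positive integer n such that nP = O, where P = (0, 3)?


Compute successive multiples of P until we hit O:
  1P = (0, 3)
  2P = (9, 9)
  3P = (3, 8)
  4P = (7, 7)
  5P = (5, 9)
  6P = (11, 2)
  7P = (12, 4)
  8P = (2, 12)
  ... (continuing to 17P)
  17P = O

ord(P) = 17


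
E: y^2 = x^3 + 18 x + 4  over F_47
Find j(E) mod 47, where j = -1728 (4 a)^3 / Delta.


Delta = -16(4 a^3 + 27 b^2) mod 47 = 23
-1728 * (4 a)^3 = -1728 * (4*18)^3 mod 47 = 43
j = 43 * 23^(-1) mod 47 = 8

j = 8 (mod 47)


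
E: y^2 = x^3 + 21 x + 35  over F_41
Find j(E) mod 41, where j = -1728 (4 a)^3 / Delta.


Delta = -16(4 a^3 + 27 b^2) mod 41 = 20
-1728 * (4 a)^3 = -1728 * (4*21)^3 mod 41 = 34
j = 34 * 20^(-1) mod 41 = 14

j = 14 (mod 41)


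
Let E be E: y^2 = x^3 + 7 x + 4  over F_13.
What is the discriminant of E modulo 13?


4 a^3 + 27 b^2 = 4*7^3 + 27*4^2 = 1372 + 432 = 1804
Delta = -16 * (1804) = -28864
Delta mod 13 = 9

Delta = 9 (mod 13)


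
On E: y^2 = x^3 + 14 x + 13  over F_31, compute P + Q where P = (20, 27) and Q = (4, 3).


P != Q, so use the chord formula.
s = (y2 - y1) / (x2 - x1) = (7) / (15) mod 31 = 17
x3 = s^2 - x1 - x2 mod 31 = 17^2 - 20 - 4 = 17
y3 = s (x1 - x3) - y1 mod 31 = 17 * (20 - 17) - 27 = 24

P + Q = (17, 24)


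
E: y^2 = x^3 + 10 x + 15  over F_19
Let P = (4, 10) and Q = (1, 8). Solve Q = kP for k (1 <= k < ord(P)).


Enumerate multiples of P until we hit Q = (1, 8):
  1P = (4, 10)
  2P = (12, 1)
  3P = (1, 8)
Match found at i = 3.

k = 3


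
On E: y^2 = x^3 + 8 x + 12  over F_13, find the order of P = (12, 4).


Compute successive multiples of P until we hit O:
  1P = (12, 4)
  2P = (11, 12)
  3P = (2, 7)
  4P = (0, 8)
  5P = (4, 2)
  6P = (6, 4)
  7P = (8, 9)
  8P = (10, 0)
  ... (continuing to 16P)
  16P = O

ord(P) = 16


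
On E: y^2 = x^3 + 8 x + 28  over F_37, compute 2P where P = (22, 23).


Doubling: s = (3 x1^2 + a) / (2 y1)
s = (3*22^2 + 8) / (2*23) mod 37 = 6
x3 = s^2 - 2 x1 mod 37 = 6^2 - 2*22 = 29
y3 = s (x1 - x3) - y1 mod 37 = 6 * (22 - 29) - 23 = 9

2P = (29, 9)


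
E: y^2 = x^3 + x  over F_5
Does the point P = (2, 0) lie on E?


Check whether y^2 = x^3 + 1 x + 0 (mod 5) for (x, y) = (2, 0).
LHS: y^2 = 0^2 mod 5 = 0
RHS: x^3 + 1 x + 0 = 2^3 + 1*2 + 0 mod 5 = 0
LHS = RHS

Yes, on the curve


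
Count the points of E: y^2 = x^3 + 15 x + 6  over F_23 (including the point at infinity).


For each x in F_23, count y with y^2 = x^3 + 15 x + 6 mod 23:
  x = 0: RHS = 6, y in [11, 12]  -> 2 point(s)
  x = 3: RHS = 9, y in [3, 20]  -> 2 point(s)
  x = 6: RHS = 13, y in [6, 17]  -> 2 point(s)
  x = 10: RHS = 6, y in [11, 12]  -> 2 point(s)
  x = 13: RHS = 6, y in [11, 12]  -> 2 point(s)
  x = 14: RHS = 16, y in [4, 19]  -> 2 point(s)
  x = 15: RHS = 18, y in [8, 15]  -> 2 point(s)
  x = 16: RHS = 18, y in [8, 15]  -> 2 point(s)
  x = 18: RHS = 13, y in [6, 17]  -> 2 point(s)
  x = 20: RHS = 3, y in [7, 16]  -> 2 point(s)
  x = 22: RHS = 13, y in [6, 17]  -> 2 point(s)
Affine points: 22. Add the point at infinity: total = 23.

#E(F_23) = 23


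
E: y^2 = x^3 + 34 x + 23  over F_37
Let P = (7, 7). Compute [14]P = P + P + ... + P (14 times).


k = 14 = 1110_2 (binary, LSB first: 0111)
Double-and-add from P = (7, 7):
  bit 0 = 0: acc unchanged = O
  bit 1 = 1: acc = O + (11, 10) = (11, 10)
  bit 2 = 1: acc = (11, 10) + (6, 6) = (31, 11)
  bit 3 = 1: acc = (31, 11) + (16, 36) = (1, 13)

14P = (1, 13)
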